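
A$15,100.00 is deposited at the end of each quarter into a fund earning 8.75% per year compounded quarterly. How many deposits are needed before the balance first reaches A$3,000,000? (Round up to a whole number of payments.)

Periodic rate r = 0.0875/4 per quarter; n is counted in quarters.
Ordinary annuity FV: 3,000,000 = 15,100 × [((1+r)^n − 1)/r].
(1+r)^n = 1 + 3,000,000 × r / 15,100, so n = ln(1 + 3,000,000·r/15,100) / ln(1+r) = 77.47.
Round up to a whole number of payments: n = 78.

78 payments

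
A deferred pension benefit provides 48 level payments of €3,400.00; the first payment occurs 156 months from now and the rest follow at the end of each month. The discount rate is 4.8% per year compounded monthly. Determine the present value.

€79,833.03

Ordinary annuity of 48 payments, first payment at period 156.
Periodic rate r = 0.048/12 per month; n is counted in months.
The ordinary-annuity PV formula values the stream one period before the first payment (period 155); discount that back 155 periods:
PV₀ = 3,400 × [1 − (1+r)^−48] / r × (1+r)^−155 = €79,833.03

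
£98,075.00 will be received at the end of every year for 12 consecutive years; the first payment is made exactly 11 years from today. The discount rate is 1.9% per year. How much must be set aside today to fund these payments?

Ordinary annuity of 12 payments, first payment at period 11.
Periodic rate r = 0.019 per year.
The ordinary-annuity PV formula values the stream one period before the first payment (period 10); discount that back 10 periods:
PV₀ = 98,075 × [1 − (1+r)^−12] / r × (1+r)^−10 = £864,533.52

£864,533.52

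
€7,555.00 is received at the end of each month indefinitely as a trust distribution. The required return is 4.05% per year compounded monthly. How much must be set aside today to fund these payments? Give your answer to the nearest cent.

€2,238,518.52

Periodic rate r = 0.0405/12 per month.
Level perpetuity: PV = PMT / r = 7,555 / (0.0405/12) = €2,238,518.52.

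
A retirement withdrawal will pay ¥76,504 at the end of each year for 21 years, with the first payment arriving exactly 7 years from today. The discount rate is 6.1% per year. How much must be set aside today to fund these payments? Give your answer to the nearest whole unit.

Ordinary annuity of 21 payments, first payment at period 7.
Periodic rate r = 0.061 per year.
The ordinary-annuity PV formula values the stream one period before the first payment (period 6); discount that back 6 periods:
PV₀ = 76,504 × [1 − (1+r)^−21] / r × (1+r)^−6 = ¥625,612

¥625,612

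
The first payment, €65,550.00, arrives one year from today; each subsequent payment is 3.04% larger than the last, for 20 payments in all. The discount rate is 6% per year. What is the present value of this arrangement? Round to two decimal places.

€957,685.04

Periodic rate r = 0.06 per year.
Growing ordinary annuity: PV = PMT₁ × [1 − ((1+g)/(1+r))^n] / (r − g) = 65,550 × [1 − ((1+0.0304)/(1+r))^20] / (r − 0.0304) = €957,685.04.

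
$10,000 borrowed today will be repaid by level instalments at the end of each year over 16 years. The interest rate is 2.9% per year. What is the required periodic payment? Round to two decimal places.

Level ordinary annuity; solve PV = PMT × [(1 − (1+r)^−n)/r] for PMT.
Periodic rate r = 0.029 per year.
With n = 16: PMT = 10,000 / ([(1 − (1+r)^−n)/r]) = $790.03

$790.03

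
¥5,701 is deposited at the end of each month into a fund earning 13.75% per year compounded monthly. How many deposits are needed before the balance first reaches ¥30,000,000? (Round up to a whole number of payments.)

Periodic rate r = 0.1375/12 per month; n is counted in months.
Ordinary annuity FV: 30,000,000 = 5,701 × [((1+r)^n − 1)/r].
(1+r)^n = 1 + 30,000,000 × r / 5,701, so n = ln(1 + 30,000,000·r/5,701) / ln(1+r) = 361.24.
Round up to a whole number of payments: n = 362.

362 payments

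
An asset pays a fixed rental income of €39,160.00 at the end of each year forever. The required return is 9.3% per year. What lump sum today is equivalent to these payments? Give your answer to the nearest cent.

Periodic rate r = 0.093 per year.
Level perpetuity: PV = PMT / r = 39,160 / (0.093) = €421,075.27.

€421,075.27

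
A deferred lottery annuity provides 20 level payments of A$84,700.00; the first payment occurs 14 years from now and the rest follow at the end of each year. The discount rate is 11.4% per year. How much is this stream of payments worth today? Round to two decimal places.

Ordinary annuity of 20 payments, first payment at period 14.
Periodic rate r = 0.114 per year.
The ordinary-annuity PV formula values the stream one period before the first payment (period 13); discount that back 13 periods:
PV₀ = 84,700 × [1 − (1+r)^−20] / r × (1+r)^−13 = A$161,512.53

A$161,512.53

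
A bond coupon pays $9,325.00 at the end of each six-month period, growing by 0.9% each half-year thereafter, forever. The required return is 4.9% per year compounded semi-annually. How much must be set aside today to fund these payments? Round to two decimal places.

$601,612.90

Periodic rate r = 0.049/2 per half-year.
Growing perpetuity (Gordon): PV = PMT₁ / (r − g) = 9,325 / (r − 0.009) = $601,612.90.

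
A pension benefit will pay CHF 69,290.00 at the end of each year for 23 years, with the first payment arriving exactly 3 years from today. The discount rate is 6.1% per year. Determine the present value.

CHF 750,546.29

Ordinary annuity of 23 payments, first payment at period 3.
Periodic rate r = 0.061 per year.
The ordinary-annuity PV formula values the stream one period before the first payment (period 2); discount that back 2 periods:
PV₀ = 69,290 × [1 − (1+r)^−23] / r × (1+r)^−2 = CHF 750,546.29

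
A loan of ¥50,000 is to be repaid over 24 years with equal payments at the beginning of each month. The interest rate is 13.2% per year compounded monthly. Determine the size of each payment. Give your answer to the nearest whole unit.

¥568

Level annuity due; solve PV = PMT × [(1 − (1+r)^−n)/r] × (1+r) for PMT.
Periodic rate r = 0.132/12 per month; n is counted in months.
With n = 288: PMT = 50,000 / ([(1 − (1+r)^−n)/r] × (1+r)) = ¥568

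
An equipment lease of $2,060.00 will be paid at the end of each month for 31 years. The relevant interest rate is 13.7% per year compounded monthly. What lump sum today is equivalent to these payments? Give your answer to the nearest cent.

This is an ordinary annuity: 372 payments of $2,060.00 at the end of each month.
Periodic rate r = 0.137/12 per month; n is counted in months.
PV = PMT × [(1 − (1+r)^−n)/r] = 2,060 × [1 − (1+r)^−372] / r = $177,793.55

$177,793.55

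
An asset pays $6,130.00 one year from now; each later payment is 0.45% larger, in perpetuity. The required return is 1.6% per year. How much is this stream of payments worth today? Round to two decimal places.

Periodic rate r = 0.016 per year.
Growing perpetuity (Gordon): PV = PMT₁ / (r − g) = 6,130 / (r − 0.0045) = $533,043.48.

$533,043.48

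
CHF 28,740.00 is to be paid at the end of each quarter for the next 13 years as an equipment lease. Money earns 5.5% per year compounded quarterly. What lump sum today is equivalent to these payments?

CHF 1,062,688.59

This is an ordinary annuity: 52 payments of CHF 28,740.00 at the end of each quarter.
Periodic rate r = 0.055/4 per quarter; n is counted in quarters.
PV = PMT × [(1 − (1+r)^−n)/r] = 28,740 × [1 − (1+r)^−52] / r = CHF 1,062,688.59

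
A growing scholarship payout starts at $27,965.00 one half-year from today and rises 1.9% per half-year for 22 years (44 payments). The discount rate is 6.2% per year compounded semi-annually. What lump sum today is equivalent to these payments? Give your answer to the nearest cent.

$938,169.31

Periodic rate r = 0.062/2 per half-year; n is counted in half-years.
Growing ordinary annuity: PV = PMT₁ × [1 − ((1+g)/(1+r))^n] / (r − g) = 27,965 × [1 − ((1+0.019)/(1+r))^44] / (r − 0.019) = $938,169.31.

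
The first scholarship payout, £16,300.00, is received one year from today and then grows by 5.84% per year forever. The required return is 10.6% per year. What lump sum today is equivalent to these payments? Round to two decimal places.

Periodic rate r = 0.106 per year.
Growing perpetuity (Gordon): PV = PMT₁ / (r − g) = 16,300 / (r − 0.0584) = £342,436.97.

£342,436.97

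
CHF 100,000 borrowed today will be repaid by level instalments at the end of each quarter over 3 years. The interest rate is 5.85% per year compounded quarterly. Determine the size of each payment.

CHF 9,146.60

Level ordinary annuity; solve PV = PMT × [(1 − (1+r)^−n)/r] for PMT.
Periodic rate r = 0.0585/4 per quarter; n is counted in quarters.
With n = 12: PMT = 100,000 / ([(1 − (1+r)^−n)/r]) = CHF 9,146.60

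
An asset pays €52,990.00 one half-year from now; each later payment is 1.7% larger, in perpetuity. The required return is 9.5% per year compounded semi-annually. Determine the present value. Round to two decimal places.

Periodic rate r = 0.095/2 per half-year.
Growing perpetuity (Gordon): PV = PMT₁ / (r − g) = 52,990 / (r − 0.017) = €1,737,377.05.

€1,737,377.05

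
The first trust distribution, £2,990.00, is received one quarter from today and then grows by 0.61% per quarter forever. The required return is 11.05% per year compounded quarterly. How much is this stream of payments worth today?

Periodic rate r = 0.1105/4 per quarter.
Growing perpetuity (Gordon): PV = PMT₁ / (r − g) = 2,990 / (r − 0.0061) = £138,908.25.

£138,908.25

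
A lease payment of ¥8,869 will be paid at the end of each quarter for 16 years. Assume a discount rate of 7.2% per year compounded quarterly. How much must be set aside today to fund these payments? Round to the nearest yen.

¥335,417

This is an ordinary annuity: 64 payments of ¥8,869 at the end of each quarter.
Periodic rate r = 0.072/4 per quarter; n is counted in quarters.
PV = PMT × [(1 − (1+r)^−n)/r] = 8,869 × [1 − (1+r)^−64] / r = ¥335,417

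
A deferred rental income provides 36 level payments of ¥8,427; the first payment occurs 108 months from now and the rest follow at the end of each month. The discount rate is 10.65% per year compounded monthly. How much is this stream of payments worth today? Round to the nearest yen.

Ordinary annuity of 36 payments, first payment at period 108.
Periodic rate r = 0.1065/12 per month; n is counted in months.
The ordinary-annuity PV formula values the stream one period before the first payment (period 107); discount that back 107 periods:
PV₀ = 8,427 × [1 − (1+r)^−36] / r × (1+r)^−107 = ¥100,511

¥100,511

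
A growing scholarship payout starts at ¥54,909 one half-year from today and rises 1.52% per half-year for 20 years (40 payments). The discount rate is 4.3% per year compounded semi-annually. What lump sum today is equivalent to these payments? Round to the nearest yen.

Periodic rate r = 0.043/2 per half-year; n is counted in half-years.
Growing ordinary annuity: PV = PMT₁ × [1 − ((1+g)/(1+r))^n] / (r − g) = 54,909 × [1 − ((1+0.0152)/(1+r))^40] / (r − 0.0152) = ¥1,910,646.

¥1,910,646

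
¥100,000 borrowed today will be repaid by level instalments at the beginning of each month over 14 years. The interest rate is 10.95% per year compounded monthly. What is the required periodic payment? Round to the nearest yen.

Level annuity due; solve PV = PMT × [(1 − (1+r)^−n)/r] × (1+r) for PMT.
Periodic rate r = 0.1095/12 per month; n is counted in months.
With n = 168: PMT = 100,000 / ([(1 − (1+r)^−n)/r] × (1+r)) = ¥1,155

¥1,155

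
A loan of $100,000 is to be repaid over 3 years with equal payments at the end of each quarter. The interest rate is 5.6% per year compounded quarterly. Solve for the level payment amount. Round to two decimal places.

Level ordinary annuity; solve PV = PMT × [(1 − (1+r)^−n)/r] for PMT.
Periodic rate r = 0.056/4 per quarter; n is counted in quarters.
With n = 12: PMT = 100,000 / ([(1 − (1+r)^−n)/r]) = $9,110.99

$9,110.99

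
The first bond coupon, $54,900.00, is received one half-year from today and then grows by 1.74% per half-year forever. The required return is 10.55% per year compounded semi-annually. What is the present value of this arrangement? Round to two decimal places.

Periodic rate r = 0.1055/2 per half-year.
Growing perpetuity (Gordon): PV = PMT₁ / (r − g) = 54,900 / (r − 0.0174) = $1,553,041.02.

$1,553,041.02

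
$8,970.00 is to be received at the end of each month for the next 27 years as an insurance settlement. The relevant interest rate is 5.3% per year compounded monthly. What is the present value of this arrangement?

$1,543,874.03

This is an ordinary annuity: 324 payments of $8,970.00 at the end of each month.
Periodic rate r = 0.053/12 per month; n is counted in months.
PV = PMT × [(1 − (1+r)^−n)/r] = 8,970 × [1 − (1+r)^−324] / r = $1,543,874.03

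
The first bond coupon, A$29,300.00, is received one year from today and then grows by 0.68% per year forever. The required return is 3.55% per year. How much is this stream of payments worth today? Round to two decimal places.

Periodic rate r = 0.0355 per year.
Growing perpetuity (Gordon): PV = PMT₁ / (r − g) = 29,300 / (r − 0.0068) = A$1,020,905.92.

A$1,020,905.92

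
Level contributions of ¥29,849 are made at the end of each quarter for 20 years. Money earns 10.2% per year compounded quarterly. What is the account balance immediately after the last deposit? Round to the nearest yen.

¥7,604,363

This is an ordinary annuity: 80 deposits of ¥29,849 at the end of each quarter.
Periodic rate r = 0.102/4 per quarter; n is counted in quarters.
FV = PMT × [((1+r)^n − 1)/r] = 29,849 × [(1+r)^80 − 1] / r = ¥7,604,363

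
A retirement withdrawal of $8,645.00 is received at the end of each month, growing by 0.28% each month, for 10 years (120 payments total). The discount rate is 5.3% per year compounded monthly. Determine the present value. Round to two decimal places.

$939,902.73

Periodic rate r = 0.053/12 per month; n is counted in months.
Growing ordinary annuity: PV = PMT₁ × [1 − ((1+g)/(1+r))^n] / (r − g) = 8,645 × [1 − ((1+0.0028)/(1+r))^120] / (r − 0.0028) = $939,902.73.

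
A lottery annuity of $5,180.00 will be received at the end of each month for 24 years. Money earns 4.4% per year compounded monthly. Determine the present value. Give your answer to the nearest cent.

This is an ordinary annuity: 288 payments of $5,180.00 at the end of each month.
Periodic rate r = 0.044/12 per month; n is counted in months.
PV = PMT × [(1 − (1+r)^−n)/r] = 5,180 × [1 − (1+r)^−288] / r = $920,368.02

$920,368.02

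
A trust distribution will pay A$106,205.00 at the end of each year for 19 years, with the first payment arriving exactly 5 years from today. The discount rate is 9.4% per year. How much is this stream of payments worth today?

A$645,672.24

Ordinary annuity of 19 payments, first payment at period 5.
Periodic rate r = 0.094 per year.
The ordinary-annuity PV formula values the stream one period before the first payment (period 4); discount that back 4 periods:
PV₀ = 106,205 × [1 − (1+r)^−19] / r × (1+r)^−4 = A$645,672.24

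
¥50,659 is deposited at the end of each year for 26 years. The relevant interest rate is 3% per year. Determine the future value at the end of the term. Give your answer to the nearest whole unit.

This is an ordinary annuity: 26 deposits of ¥50,659 at the end of each year.
Periodic rate r = 0.03 per year.
FV = PMT × [((1+r)^n − 1)/r] = 50,659 × [(1+r)^26 − 1] / r = ¥1,953,059

¥1,953,059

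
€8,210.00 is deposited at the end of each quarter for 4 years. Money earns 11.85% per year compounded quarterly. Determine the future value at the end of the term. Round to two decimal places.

€164,999.28

This is an ordinary annuity: 16 deposits of €8,210.00 at the end of each quarter.
Periodic rate r = 0.1185/4 per quarter; n is counted in quarters.
FV = PMT × [((1+r)^n − 1)/r] = 8,210 × [(1+r)^16 − 1] / r = €164,999.28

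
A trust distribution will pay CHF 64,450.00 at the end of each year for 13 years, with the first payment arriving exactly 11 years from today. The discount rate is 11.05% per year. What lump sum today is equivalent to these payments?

CHF 152,139.33

Ordinary annuity of 13 payments, first payment at period 11.
Periodic rate r = 0.1105 per year.
The ordinary-annuity PV formula values the stream one period before the first payment (period 10); discount that back 10 periods:
PV₀ = 64,450 × [1 − (1+r)^−13] / r × (1+r)^−10 = CHF 152,139.33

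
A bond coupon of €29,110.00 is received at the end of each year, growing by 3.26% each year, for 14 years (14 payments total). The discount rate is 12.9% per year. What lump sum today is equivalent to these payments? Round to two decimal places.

Periodic rate r = 0.129 per year.
Growing ordinary annuity: PV = PMT₁ × [1 − ((1+g)/(1+r))^n] / (r − g) = 29,110 × [1 − ((1+0.0326)/(1+r))^14] / (r − 0.0326) = €215,414.46.

€215,414.46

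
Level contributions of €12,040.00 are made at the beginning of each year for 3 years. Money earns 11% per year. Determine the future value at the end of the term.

This is an annuity due: 3 deposits of €12,040.00 at the beginning of each year.
Periodic rate r = 0.11 per year.
FV = PMT × [((1+r)^n − 1)/r] × (1+r) = 12,040 × [(1+r)^3 − 1] / r × (1+r) = €44,665.16

€44,665.16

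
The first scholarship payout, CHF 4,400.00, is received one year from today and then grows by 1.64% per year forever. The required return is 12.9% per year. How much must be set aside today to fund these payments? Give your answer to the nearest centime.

CHF 39,076.38

Periodic rate r = 0.129 per year.
Growing perpetuity (Gordon): PV = PMT₁ / (r − g) = 4,400 / (r − 0.0164) = CHF 39,076.38.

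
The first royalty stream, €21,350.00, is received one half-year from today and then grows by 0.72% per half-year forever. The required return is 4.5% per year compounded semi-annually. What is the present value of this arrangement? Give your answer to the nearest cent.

Periodic rate r = 0.045/2 per half-year.
Growing perpetuity (Gordon): PV = PMT₁ / (r − g) = 21,350 / (r − 0.0072) = €1,395,424.84.

€1,395,424.84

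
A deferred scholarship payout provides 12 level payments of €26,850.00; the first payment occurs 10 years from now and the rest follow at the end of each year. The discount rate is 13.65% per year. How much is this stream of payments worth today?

€48,792.90

Ordinary annuity of 12 payments, first payment at period 10.
Periodic rate r = 0.1365 per year.
The ordinary-annuity PV formula values the stream one period before the first payment (period 9); discount that back 9 periods:
PV₀ = 26,850 × [1 − (1+r)^−12] / r × (1+r)^−9 = €48,792.90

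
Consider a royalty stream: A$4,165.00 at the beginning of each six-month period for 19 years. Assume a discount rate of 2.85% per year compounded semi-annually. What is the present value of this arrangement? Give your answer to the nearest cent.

This is an annuity due: 38 payments of A$4,165.00 at the beginning of each six-month period.
Periodic rate r = 0.0285/2 per half-year; n is counted in half-years.
PV = PMT × [(1 − (1+r)^−n)/r] × (1+r) = 4,165 × [1 − (1+r)^−38] / r × (1+r) = A$123,290.90

A$123,290.90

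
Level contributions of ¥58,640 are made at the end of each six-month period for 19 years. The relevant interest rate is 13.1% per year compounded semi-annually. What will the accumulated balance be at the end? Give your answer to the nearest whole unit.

¥9,081,364

This is an ordinary annuity: 38 deposits of ¥58,640 at the end of each six-month period.
Periodic rate r = 0.131/2 per half-year; n is counted in half-years.
FV = PMT × [((1+r)^n − 1)/r] = 58,640 × [(1+r)^38 − 1] / r = ¥9,081,364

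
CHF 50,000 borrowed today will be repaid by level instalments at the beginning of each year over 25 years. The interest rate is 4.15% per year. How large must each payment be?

Level annuity due; solve PV = PMT × [(1 − (1+r)^−n)/r] × (1+r) for PMT.
Periodic rate r = 0.0415 per year.
With n = 25: PMT = 50,000 / ([(1 − (1+r)^−n)/r] × (1+r)) = CHF 3,121.98

CHF 3,121.98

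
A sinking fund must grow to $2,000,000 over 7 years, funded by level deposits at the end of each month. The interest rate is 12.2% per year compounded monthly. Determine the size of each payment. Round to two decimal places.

Level ordinary annuity; solve FV = PMT × [((1+r)^n − 1)/r] for PMT.
Periodic rate r = 0.122/12 per month; n is counted in months.
With n = 84: PMT = 2,000,000 / ([((1+r)^n − 1)/r]) = $15,186.40

$15,186.40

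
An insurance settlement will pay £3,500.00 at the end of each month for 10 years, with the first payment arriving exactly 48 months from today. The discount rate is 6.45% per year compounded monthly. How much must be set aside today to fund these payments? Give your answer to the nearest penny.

Ordinary annuity of 120 payments, first payment at period 48.
Periodic rate r = 0.0645/12 per month; n is counted in months.
The ordinary-annuity PV formula values the stream one period before the first payment (period 47); discount that back 47 periods:
PV₀ = 3,500 × [1 − (1+r)^−120] / r × (1+r)^−47 = £240,127.72

£240,127.72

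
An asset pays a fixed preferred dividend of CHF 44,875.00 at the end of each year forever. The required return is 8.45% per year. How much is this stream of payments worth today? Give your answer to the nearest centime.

CHF 531,065.09

Periodic rate r = 0.0845 per year.
Level perpetuity: PV = PMT / r = 44,875 / (0.0845) = CHF 531,065.09.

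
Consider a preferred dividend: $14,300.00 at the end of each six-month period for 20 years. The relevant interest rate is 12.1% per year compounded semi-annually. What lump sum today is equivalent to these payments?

This is an ordinary annuity: 40 payments of $14,300.00 at the end of each six-month period.
Periodic rate r = 0.121/2 per half-year; n is counted in half-years.
PV = PMT × [(1 − (1+r)^−n)/r] = 14,300 × [1 − (1+r)^−40] / r = $213,813.26

$213,813.26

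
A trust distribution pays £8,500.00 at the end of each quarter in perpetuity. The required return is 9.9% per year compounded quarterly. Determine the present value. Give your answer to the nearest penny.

£343,434.34

Periodic rate r = 0.099/4 per quarter.
Level perpetuity: PV = PMT / r = 8,500 / (0.099/4) = £343,434.34.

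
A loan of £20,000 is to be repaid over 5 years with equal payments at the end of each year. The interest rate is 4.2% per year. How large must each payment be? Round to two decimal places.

£4,517.81

Level ordinary annuity; solve PV = PMT × [(1 − (1+r)^−n)/r] for PMT.
Periodic rate r = 0.042 per year.
With n = 5: PMT = 20,000 / ([(1 − (1+r)^−n)/r]) = £4,517.81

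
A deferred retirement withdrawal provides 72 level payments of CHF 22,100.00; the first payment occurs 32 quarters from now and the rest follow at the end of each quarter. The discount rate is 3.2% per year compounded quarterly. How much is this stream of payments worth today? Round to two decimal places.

Ordinary annuity of 72 payments, first payment at period 32.
Periodic rate r = 0.032/4 per quarter; n is counted in quarters.
The ordinary-annuity PV formula values the stream one period before the first payment (period 31); discount that back 31 periods:
PV₀ = 22,100 × [1 − (1+r)^−72] / r × (1+r)^−31 = CHF 942,057.60

CHF 942,057.60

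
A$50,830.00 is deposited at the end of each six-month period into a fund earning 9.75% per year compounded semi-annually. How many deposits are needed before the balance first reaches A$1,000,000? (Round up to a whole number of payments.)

15 payments

Periodic rate r = 0.0975/2 per half-year; n is counted in half-years.
Ordinary annuity FV: 1,000,000 = 50,830 × [((1+r)^n − 1)/r].
(1+r)^n = 1 + 1,000,000 × r / 50,830, so n = ln(1 + 1,000,000·r/50,830) / ln(1+r) = 14.13.
Round up to a whole number of payments: n = 15.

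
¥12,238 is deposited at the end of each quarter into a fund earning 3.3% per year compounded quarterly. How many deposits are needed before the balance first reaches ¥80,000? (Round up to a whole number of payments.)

7 payments

Periodic rate r = 0.033/4 per quarter; n is counted in quarters.
Ordinary annuity FV: 80,000 = 12,238 × [((1+r)^n − 1)/r].
(1+r)^n = 1 + 80,000 × r / 12,238, so n = ln(1 + 80,000·r/12,238) / ln(1+r) = 6.39.
Round up to a whole number of payments: n = 7.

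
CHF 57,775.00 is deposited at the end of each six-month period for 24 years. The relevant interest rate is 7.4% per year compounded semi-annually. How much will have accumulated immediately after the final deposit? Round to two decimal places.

CHF 7,369,892.88

This is an ordinary annuity: 48 deposits of CHF 57,775.00 at the end of each six-month period.
Periodic rate r = 0.074/2 per half-year; n is counted in half-years.
FV = PMT × [((1+r)^n − 1)/r] = 57,775 × [(1+r)^48 − 1] / r = CHF 7,369,892.88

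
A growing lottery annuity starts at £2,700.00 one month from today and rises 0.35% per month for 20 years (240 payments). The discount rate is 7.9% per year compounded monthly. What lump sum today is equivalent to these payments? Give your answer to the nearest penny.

£456,325.07

Periodic rate r = 0.079/12 per month; n is counted in months.
Growing ordinary annuity: PV = PMT₁ × [1 − ((1+g)/(1+r))^n] / (r − g) = 2,700 × [1 − ((1+0.0035)/(1+r))^240] / (r − 0.0035) = £456,325.07.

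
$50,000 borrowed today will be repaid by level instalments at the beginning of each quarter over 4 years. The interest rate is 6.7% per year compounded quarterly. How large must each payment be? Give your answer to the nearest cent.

Level annuity due; solve PV = PMT × [(1 − (1+r)^−n)/r] × (1+r) for PMT.
Periodic rate r = 0.067/4 per quarter; n is counted in quarters.
With n = 16: PMT = 50,000 / ([(1 − (1+r)^−n)/r] × (1+r)) = $3,529.26

$3,529.26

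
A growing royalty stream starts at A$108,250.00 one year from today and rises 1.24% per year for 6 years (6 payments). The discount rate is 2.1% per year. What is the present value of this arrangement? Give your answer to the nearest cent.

A$622,894.81

Periodic rate r = 0.021 per year.
Growing ordinary annuity: PV = PMT₁ × [1 − ((1+g)/(1+r))^n] / (r − g) = 108,250 × [1 − ((1+0.0124)/(1+r))^6] / (r − 0.0124) = A$622,894.81.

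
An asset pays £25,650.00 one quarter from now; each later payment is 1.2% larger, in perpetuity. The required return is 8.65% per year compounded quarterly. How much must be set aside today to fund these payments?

Periodic rate r = 0.0865/4 per quarter.
Growing perpetuity (Gordon): PV = PMT₁ / (r − g) = 25,650 / (r − 0.012) = £2,664,935.06.

£2,664,935.06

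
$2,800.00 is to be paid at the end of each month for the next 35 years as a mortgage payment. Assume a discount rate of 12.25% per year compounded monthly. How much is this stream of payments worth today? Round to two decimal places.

$270,434.43

This is an ordinary annuity: 420 payments of $2,800.00 at the end of each month.
Periodic rate r = 0.1225/12 per month; n is counted in months.
PV = PMT × [(1 − (1+r)^−n)/r] = 2,800 × [1 − (1+r)^−420] / r = $270,434.43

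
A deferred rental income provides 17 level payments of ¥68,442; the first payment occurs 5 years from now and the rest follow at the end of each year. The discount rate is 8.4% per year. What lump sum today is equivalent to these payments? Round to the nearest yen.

Ordinary annuity of 17 payments, first payment at period 5.
Periodic rate r = 0.084 per year.
The ordinary-annuity PV formula values the stream one period before the first payment (period 4); discount that back 4 periods:
PV₀ = 68,442 × [1 − (1+r)^−17] / r × (1+r)^−4 = ¥440,330

¥440,330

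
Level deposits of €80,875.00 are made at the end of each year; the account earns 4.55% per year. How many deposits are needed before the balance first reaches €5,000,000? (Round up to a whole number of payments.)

Periodic rate r = 0.0455 per year.
Ordinary annuity FV: 5,000,000 = 80,875 × [((1+r)^n − 1)/r].
(1+r)^n = 1 + 5,000,000 × r / 80,875, so n = ln(1 + 5,000,000·r/80,875) / ln(1+r) = 30.08.
Round up to a whole number of payments: n = 31.

31 payments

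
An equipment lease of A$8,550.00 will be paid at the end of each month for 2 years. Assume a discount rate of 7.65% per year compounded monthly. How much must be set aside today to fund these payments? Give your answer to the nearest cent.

This is an ordinary annuity: 24 payments of A$8,550.00 at the end of each month.
Periodic rate r = 0.0765/12 per month; n is counted in months.
PV = PMT × [(1 − (1+r)^−n)/r] = 8,550 × [1 − (1+r)^−24] / r = A$189,714.04

A$189,714.04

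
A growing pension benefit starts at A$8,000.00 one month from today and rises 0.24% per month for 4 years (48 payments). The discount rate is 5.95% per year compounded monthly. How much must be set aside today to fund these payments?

A$360,113.54

Periodic rate r = 0.0595/12 per month; n is counted in months.
Growing ordinary annuity: PV = PMT₁ × [1 − ((1+g)/(1+r))^n] / (r − g) = 8,000 × [1 − ((1+0.0024)/(1+r))^48] / (r − 0.0024) = A$360,113.54.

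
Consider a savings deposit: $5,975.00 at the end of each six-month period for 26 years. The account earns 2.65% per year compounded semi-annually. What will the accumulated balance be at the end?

This is an ordinary annuity: 52 deposits of $5,975.00 at the end of each six-month period.
Periodic rate r = 0.0265/2 per half-year; n is counted in half-years.
FV = PMT × [((1+r)^n − 1)/r] = 5,975 × [(1+r)^52 − 1] / r = $443,156.15

$443,156.15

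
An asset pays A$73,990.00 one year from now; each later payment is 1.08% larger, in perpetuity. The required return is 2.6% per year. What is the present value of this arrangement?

A$4,867,763.16

Periodic rate r = 0.026 per year.
Growing perpetuity (Gordon): PV = PMT₁ / (r − g) = 73,990 / (r − 0.0108) = A$4,867,763.16.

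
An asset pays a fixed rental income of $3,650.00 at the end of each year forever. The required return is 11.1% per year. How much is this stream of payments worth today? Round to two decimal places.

Periodic rate r = 0.111 per year.
Level perpetuity: PV = PMT / r = 3,650 / (0.111) = $32,882.88.

$32,882.88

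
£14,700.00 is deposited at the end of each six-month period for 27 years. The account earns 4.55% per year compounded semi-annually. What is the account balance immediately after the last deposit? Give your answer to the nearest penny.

This is an ordinary annuity: 54 deposits of £14,700.00 at the end of each six-month period.
Periodic rate r = 0.0455/2 per half-year; n is counted in half-years.
FV = PMT × [((1+r)^n − 1)/r] = 14,700 × [(1+r)^54 − 1] / r = £1,530,995.87

£1,530,995.87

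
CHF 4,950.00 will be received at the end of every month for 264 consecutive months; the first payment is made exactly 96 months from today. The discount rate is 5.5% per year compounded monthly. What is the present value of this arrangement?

CHF 490,298.58

Ordinary annuity of 264 payments, first payment at period 96.
Periodic rate r = 0.055/12 per month; n is counted in months.
The ordinary-annuity PV formula values the stream one period before the first payment (period 95); discount that back 95 periods:
PV₀ = 4,950 × [1 − (1+r)^−264] / r × (1+r)^−95 = CHF 490,298.58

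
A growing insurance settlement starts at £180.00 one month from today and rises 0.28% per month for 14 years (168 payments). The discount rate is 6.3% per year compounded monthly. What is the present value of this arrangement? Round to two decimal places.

Periodic rate r = 0.063/12 per month; n is counted in months.
Growing ordinary annuity: PV = PMT₁ × [1 − ((1+g)/(1+r))^n] / (r − g) = 180 × [1 − ((1+0.0028)/(1+r))^168] / (r − 0.0028) = £24,708.98.

£24,708.98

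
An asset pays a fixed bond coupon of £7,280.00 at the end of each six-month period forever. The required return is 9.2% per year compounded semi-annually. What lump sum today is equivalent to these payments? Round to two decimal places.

Periodic rate r = 0.092/2 per half-year.
Level perpetuity: PV = PMT / r = 7,280 / (0.092/2) = £158,260.87.

£158,260.87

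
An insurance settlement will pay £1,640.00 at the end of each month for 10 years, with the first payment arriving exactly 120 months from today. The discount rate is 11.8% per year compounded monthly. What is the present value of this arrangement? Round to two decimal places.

Ordinary annuity of 120 payments, first payment at period 120.
Periodic rate r = 0.118/12 per month; n is counted in months.
The ordinary-annuity PV formula values the stream one period before the first payment (period 119); discount that back 119 periods:
PV₀ = 1,640 × [1 − (1+r)^−120] / r × (1+r)^−119 = £35,964.33

£35,964.33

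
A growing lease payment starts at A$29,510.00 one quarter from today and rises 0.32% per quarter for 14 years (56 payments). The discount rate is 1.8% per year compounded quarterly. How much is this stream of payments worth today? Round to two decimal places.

Periodic rate r = 0.018/4 per quarter; n is counted in quarters.
Growing ordinary annuity: PV = PMT₁ × [1 − ((1+g)/(1+r))^n] / (r − g) = 29,510 × [1 − ((1+0.0032)/(1+r))^56] / (r − 0.0032) = A$1,587,946.79.

A$1,587,946.79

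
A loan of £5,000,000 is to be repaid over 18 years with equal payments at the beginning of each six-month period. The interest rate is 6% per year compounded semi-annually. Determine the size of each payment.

Level annuity due; solve PV = PMT × [(1 − (1+r)^−n)/r] × (1+r) for PMT.
Periodic rate r = 0.06/2 per half-year; n is counted in half-years.
With n = 36: PMT = 5,000,000 / ([(1 − (1+r)^−n)/r] × (1+r)) = £222,348.52

£222,348.52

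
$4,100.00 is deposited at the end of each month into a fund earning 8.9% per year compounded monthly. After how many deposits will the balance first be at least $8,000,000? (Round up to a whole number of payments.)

Periodic rate r = 0.089/12 per month; n is counted in months.
Ordinary annuity FV: 8,000,000 = 4,100 × [((1+r)^n − 1)/r].
(1+r)^n = 1 + 8,000,000 × r / 4,100, so n = ln(1 + 8,000,000·r/4,100) / ln(1+r) = 370.67.
Round up to a whole number of payments: n = 371.

371 payments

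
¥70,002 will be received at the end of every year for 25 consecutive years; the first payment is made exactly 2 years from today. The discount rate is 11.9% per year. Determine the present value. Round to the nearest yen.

Ordinary annuity of 25 payments, first payment at period 2.
Periodic rate r = 0.119 per year.
The ordinary-annuity PV formula values the stream one period before the first payment (period 1); discount that back 1 periods:
PV₀ = 70,002 × [1 − (1+r)^−25] / r × (1+r)^−1 = ¥494,073

¥494,073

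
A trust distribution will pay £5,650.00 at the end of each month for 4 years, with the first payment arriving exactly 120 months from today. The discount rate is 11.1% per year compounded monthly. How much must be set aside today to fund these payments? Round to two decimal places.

Ordinary annuity of 48 payments, first payment at period 120.
Periodic rate r = 0.111/12 per month; n is counted in months.
The ordinary-annuity PV formula values the stream one period before the first payment (period 119); discount that back 119 periods:
PV₀ = 5,650 × [1 − (1+r)^−48] / r × (1+r)^−119 = £72,944.95

£72,944.95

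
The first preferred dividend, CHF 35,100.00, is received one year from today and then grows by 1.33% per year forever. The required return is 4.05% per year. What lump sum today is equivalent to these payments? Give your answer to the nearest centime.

Periodic rate r = 0.0405 per year.
Growing perpetuity (Gordon): PV = PMT₁ / (r − g) = 35,100 / (r − 0.0133) = CHF 1,290,441.18.

CHF 1,290,441.18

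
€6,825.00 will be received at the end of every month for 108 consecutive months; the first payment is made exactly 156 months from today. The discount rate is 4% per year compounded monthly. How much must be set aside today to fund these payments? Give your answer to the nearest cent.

Ordinary annuity of 108 payments, first payment at period 156.
Periodic rate r = 0.04/12 per month; n is counted in months.
The ordinary-annuity PV formula values the stream one period before the first payment (period 155); discount that back 155 periods:
PV₀ = 6,825 × [1 − (1+r)^−108] / r × (1+r)^−155 = €369,048.24

€369,048.24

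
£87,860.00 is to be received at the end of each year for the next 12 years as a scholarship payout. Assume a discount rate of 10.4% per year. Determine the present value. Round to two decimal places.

£587,099.05

This is an ordinary annuity: 12 payments of £87,860.00 at the end of each year.
Periodic rate r = 0.104 per year.
PV = PMT × [(1 − (1+r)^−n)/r] = 87,860 × [1 − (1+r)^−12] / r = £587,099.05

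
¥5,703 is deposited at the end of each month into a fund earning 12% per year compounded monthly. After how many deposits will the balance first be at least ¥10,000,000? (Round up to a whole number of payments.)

294 payments

Periodic rate r = 0.12/12 per month; n is counted in months.
Ordinary annuity FV: 10,000,000 = 5,703 × [((1+r)^n − 1)/r].
(1+r)^n = 1 + 10,000,000 × r / 5,703, so n = ln(1 + 10,000,000·r/5,703) / ln(1+r) = 293.42.
Round up to a whole number of payments: n = 294.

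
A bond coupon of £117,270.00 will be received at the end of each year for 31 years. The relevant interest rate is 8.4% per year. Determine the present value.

£1,281,520.16

This is an ordinary annuity: 31 payments of £117,270.00 at the end of each year.
Periodic rate r = 0.084 per year.
PV = PMT × [(1 − (1+r)^−n)/r] = 117,270 × [1 − (1+r)^−31] / r = £1,281,520.16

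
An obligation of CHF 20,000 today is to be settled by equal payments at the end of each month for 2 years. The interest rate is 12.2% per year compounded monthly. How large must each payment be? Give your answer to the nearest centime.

CHF 943.34

Level ordinary annuity; solve PV = PMT × [(1 − (1+r)^−n)/r] for PMT.
Periodic rate r = 0.122/12 per month; n is counted in months.
With n = 24: PMT = 20,000 / ([(1 − (1+r)^−n)/r]) = CHF 943.34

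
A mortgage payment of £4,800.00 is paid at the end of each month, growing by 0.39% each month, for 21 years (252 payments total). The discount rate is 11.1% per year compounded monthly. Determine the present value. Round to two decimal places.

£662,127.52

Periodic rate r = 0.111/12 per month; n is counted in months.
Growing ordinary annuity: PV = PMT₁ × [1 − ((1+g)/(1+r))^n] / (r − g) = 4,800 × [1 − ((1+0.0039)/(1+r))^252] / (r − 0.0039) = £662,127.52.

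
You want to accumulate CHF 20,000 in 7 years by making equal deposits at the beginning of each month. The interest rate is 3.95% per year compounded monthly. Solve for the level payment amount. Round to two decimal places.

Level annuity due; solve FV = PMT × [((1+r)^n − 1)/r] × (1+r) for PMT.
Periodic rate r = 0.0395/12 per month; n is counted in months.
With n = 84: PMT = 20,000 / ([((1+r)^n − 1)/r] × (1+r)) = CHF 206.40

CHF 206.40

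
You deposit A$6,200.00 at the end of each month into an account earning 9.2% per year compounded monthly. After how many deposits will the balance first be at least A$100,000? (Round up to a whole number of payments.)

Periodic rate r = 0.092/12 per month; n is counted in months.
Ordinary annuity FV: 100,000 = 6,200 × [((1+r)^n − 1)/r].
(1+r)^n = 1 + 100,000 × r / 6,200, so n = ln(1 + 100,000·r/6,200) / ln(1+r) = 15.27.
Round up to a whole number of payments: n = 16.

16 payments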